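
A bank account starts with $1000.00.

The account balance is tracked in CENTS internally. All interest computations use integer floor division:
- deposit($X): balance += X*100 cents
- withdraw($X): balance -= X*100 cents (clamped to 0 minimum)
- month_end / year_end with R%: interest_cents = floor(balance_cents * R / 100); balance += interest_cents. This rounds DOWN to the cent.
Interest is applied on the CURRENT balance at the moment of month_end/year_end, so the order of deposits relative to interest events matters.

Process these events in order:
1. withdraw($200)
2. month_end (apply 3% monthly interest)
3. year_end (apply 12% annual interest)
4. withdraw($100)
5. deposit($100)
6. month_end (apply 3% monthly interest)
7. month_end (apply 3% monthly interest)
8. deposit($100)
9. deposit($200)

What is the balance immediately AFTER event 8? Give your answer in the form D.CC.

Answer: 1079.07

Derivation:
After 1 (withdraw($200)): balance=$800.00 total_interest=$0.00
After 2 (month_end (apply 3% monthly interest)): balance=$824.00 total_interest=$24.00
After 3 (year_end (apply 12% annual interest)): balance=$922.88 total_interest=$122.88
After 4 (withdraw($100)): balance=$822.88 total_interest=$122.88
After 5 (deposit($100)): balance=$922.88 total_interest=$122.88
After 6 (month_end (apply 3% monthly interest)): balance=$950.56 total_interest=$150.56
After 7 (month_end (apply 3% monthly interest)): balance=$979.07 total_interest=$179.07
After 8 (deposit($100)): balance=$1079.07 total_interest=$179.07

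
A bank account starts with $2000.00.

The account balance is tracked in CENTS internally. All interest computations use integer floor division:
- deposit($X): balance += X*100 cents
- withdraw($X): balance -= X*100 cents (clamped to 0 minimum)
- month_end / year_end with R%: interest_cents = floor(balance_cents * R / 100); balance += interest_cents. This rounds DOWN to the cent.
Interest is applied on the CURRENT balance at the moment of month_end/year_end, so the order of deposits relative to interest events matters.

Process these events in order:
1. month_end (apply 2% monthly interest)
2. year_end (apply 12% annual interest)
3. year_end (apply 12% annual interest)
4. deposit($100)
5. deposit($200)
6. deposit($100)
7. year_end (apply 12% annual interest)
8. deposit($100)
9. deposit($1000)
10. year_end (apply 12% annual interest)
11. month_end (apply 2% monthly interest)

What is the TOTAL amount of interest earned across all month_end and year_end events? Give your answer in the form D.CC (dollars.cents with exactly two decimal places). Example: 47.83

After 1 (month_end (apply 2% monthly interest)): balance=$2040.00 total_interest=$40.00
After 2 (year_end (apply 12% annual interest)): balance=$2284.80 total_interest=$284.80
After 3 (year_end (apply 12% annual interest)): balance=$2558.97 total_interest=$558.97
After 4 (deposit($100)): balance=$2658.97 total_interest=$558.97
After 5 (deposit($200)): balance=$2858.97 total_interest=$558.97
After 6 (deposit($100)): balance=$2958.97 total_interest=$558.97
After 7 (year_end (apply 12% annual interest)): balance=$3314.04 total_interest=$914.04
After 8 (deposit($100)): balance=$3414.04 total_interest=$914.04
After 9 (deposit($1000)): balance=$4414.04 total_interest=$914.04
After 10 (year_end (apply 12% annual interest)): balance=$4943.72 total_interest=$1443.72
After 11 (month_end (apply 2% monthly interest)): balance=$5042.59 total_interest=$1542.59

Answer: 1542.59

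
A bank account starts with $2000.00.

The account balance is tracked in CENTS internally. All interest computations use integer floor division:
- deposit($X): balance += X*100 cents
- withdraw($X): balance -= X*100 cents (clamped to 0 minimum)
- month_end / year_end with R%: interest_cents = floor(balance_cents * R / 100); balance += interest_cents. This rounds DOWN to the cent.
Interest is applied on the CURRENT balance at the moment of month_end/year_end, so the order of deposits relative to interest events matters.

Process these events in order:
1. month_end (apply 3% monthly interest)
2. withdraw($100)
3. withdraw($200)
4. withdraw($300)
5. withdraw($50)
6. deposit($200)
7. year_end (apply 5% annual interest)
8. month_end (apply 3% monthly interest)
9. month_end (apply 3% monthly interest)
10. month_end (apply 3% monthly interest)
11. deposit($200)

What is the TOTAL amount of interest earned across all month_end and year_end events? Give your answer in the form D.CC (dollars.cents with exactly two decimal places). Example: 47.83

After 1 (month_end (apply 3% monthly interest)): balance=$2060.00 total_interest=$60.00
After 2 (withdraw($100)): balance=$1960.00 total_interest=$60.00
After 3 (withdraw($200)): balance=$1760.00 total_interest=$60.00
After 4 (withdraw($300)): balance=$1460.00 total_interest=$60.00
After 5 (withdraw($50)): balance=$1410.00 total_interest=$60.00
After 6 (deposit($200)): balance=$1610.00 total_interest=$60.00
After 7 (year_end (apply 5% annual interest)): balance=$1690.50 total_interest=$140.50
After 8 (month_end (apply 3% monthly interest)): balance=$1741.21 total_interest=$191.21
After 9 (month_end (apply 3% monthly interest)): balance=$1793.44 total_interest=$243.44
After 10 (month_end (apply 3% monthly interest)): balance=$1847.24 total_interest=$297.24
After 11 (deposit($200)): balance=$2047.24 total_interest=$297.24

Answer: 297.24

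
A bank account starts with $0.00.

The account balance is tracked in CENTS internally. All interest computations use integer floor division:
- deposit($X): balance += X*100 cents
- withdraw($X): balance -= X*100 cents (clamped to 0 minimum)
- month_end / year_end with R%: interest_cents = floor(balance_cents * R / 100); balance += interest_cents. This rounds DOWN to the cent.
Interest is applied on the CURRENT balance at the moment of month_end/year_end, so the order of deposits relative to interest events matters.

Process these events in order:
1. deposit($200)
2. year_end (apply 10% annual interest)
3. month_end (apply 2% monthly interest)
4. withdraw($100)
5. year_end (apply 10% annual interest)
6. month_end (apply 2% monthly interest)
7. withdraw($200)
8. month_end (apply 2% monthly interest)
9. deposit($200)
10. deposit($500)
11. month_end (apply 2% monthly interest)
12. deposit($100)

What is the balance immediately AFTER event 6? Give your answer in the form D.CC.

Answer: 139.57

Derivation:
After 1 (deposit($200)): balance=$200.00 total_interest=$0.00
After 2 (year_end (apply 10% annual interest)): balance=$220.00 total_interest=$20.00
After 3 (month_end (apply 2% monthly interest)): balance=$224.40 total_interest=$24.40
After 4 (withdraw($100)): balance=$124.40 total_interest=$24.40
After 5 (year_end (apply 10% annual interest)): balance=$136.84 total_interest=$36.84
After 6 (month_end (apply 2% monthly interest)): balance=$139.57 total_interest=$39.57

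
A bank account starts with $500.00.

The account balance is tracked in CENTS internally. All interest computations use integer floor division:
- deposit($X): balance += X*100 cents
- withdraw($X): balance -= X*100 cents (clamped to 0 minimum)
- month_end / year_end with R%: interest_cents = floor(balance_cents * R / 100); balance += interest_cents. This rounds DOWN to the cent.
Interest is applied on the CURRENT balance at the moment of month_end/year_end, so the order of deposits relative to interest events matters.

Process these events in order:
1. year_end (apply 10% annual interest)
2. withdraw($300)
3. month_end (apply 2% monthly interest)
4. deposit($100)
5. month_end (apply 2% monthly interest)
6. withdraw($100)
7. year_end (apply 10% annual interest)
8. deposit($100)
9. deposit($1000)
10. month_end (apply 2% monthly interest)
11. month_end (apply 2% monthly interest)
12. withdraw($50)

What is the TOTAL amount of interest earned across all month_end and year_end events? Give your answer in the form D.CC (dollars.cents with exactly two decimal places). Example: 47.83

Answer: 144.39

Derivation:
After 1 (year_end (apply 10% annual interest)): balance=$550.00 total_interest=$50.00
After 2 (withdraw($300)): balance=$250.00 total_interest=$50.00
After 3 (month_end (apply 2% monthly interest)): balance=$255.00 total_interest=$55.00
After 4 (deposit($100)): balance=$355.00 total_interest=$55.00
After 5 (month_end (apply 2% monthly interest)): balance=$362.10 total_interest=$62.10
After 6 (withdraw($100)): balance=$262.10 total_interest=$62.10
After 7 (year_end (apply 10% annual interest)): balance=$288.31 total_interest=$88.31
After 8 (deposit($100)): balance=$388.31 total_interest=$88.31
After 9 (deposit($1000)): balance=$1388.31 total_interest=$88.31
After 10 (month_end (apply 2% monthly interest)): balance=$1416.07 total_interest=$116.07
After 11 (month_end (apply 2% monthly interest)): balance=$1444.39 total_interest=$144.39
After 12 (withdraw($50)): balance=$1394.39 total_interest=$144.39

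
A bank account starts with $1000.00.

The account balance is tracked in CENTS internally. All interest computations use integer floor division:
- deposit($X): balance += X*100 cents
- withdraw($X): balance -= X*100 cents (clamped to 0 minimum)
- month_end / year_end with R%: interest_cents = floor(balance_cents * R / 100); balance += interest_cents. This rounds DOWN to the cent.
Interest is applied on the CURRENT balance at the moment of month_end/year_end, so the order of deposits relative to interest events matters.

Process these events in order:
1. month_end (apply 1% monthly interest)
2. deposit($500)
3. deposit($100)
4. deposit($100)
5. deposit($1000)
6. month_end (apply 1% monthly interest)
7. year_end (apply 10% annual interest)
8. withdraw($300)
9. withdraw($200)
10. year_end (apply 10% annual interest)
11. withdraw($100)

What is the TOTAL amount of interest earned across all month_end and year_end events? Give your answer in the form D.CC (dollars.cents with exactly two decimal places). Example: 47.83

Answer: 561.89

Derivation:
After 1 (month_end (apply 1% monthly interest)): balance=$1010.00 total_interest=$10.00
After 2 (deposit($500)): balance=$1510.00 total_interest=$10.00
After 3 (deposit($100)): balance=$1610.00 total_interest=$10.00
After 4 (deposit($100)): balance=$1710.00 total_interest=$10.00
After 5 (deposit($1000)): balance=$2710.00 total_interest=$10.00
After 6 (month_end (apply 1% monthly interest)): balance=$2737.10 total_interest=$37.10
After 7 (year_end (apply 10% annual interest)): balance=$3010.81 total_interest=$310.81
After 8 (withdraw($300)): balance=$2710.81 total_interest=$310.81
After 9 (withdraw($200)): balance=$2510.81 total_interest=$310.81
After 10 (year_end (apply 10% annual interest)): balance=$2761.89 total_interest=$561.89
After 11 (withdraw($100)): balance=$2661.89 total_interest=$561.89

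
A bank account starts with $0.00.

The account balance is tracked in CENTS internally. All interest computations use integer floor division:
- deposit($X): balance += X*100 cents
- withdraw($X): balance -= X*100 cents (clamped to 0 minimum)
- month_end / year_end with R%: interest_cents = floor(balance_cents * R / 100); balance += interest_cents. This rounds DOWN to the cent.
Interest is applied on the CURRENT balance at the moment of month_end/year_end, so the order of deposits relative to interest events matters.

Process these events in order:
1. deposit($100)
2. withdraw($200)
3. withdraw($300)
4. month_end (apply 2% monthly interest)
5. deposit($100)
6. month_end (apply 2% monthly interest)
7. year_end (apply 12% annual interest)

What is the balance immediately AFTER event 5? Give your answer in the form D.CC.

Answer: 100.00

Derivation:
After 1 (deposit($100)): balance=$100.00 total_interest=$0.00
After 2 (withdraw($200)): balance=$0.00 total_interest=$0.00
After 3 (withdraw($300)): balance=$0.00 total_interest=$0.00
After 4 (month_end (apply 2% monthly interest)): balance=$0.00 total_interest=$0.00
After 5 (deposit($100)): balance=$100.00 total_interest=$0.00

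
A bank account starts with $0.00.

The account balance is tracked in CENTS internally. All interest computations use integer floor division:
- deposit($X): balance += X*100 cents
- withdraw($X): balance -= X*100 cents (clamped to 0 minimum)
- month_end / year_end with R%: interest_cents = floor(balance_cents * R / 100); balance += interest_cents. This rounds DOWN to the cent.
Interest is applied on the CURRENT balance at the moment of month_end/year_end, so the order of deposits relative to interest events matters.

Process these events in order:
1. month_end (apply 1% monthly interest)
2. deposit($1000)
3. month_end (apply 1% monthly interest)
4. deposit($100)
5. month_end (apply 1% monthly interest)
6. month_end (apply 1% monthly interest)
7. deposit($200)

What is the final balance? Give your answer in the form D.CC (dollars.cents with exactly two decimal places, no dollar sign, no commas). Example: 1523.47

After 1 (month_end (apply 1% monthly interest)): balance=$0.00 total_interest=$0.00
After 2 (deposit($1000)): balance=$1000.00 total_interest=$0.00
After 3 (month_end (apply 1% monthly interest)): balance=$1010.00 total_interest=$10.00
After 4 (deposit($100)): balance=$1110.00 total_interest=$10.00
After 5 (month_end (apply 1% monthly interest)): balance=$1121.10 total_interest=$21.10
After 6 (month_end (apply 1% monthly interest)): balance=$1132.31 total_interest=$32.31
After 7 (deposit($200)): balance=$1332.31 total_interest=$32.31

Answer: 1332.31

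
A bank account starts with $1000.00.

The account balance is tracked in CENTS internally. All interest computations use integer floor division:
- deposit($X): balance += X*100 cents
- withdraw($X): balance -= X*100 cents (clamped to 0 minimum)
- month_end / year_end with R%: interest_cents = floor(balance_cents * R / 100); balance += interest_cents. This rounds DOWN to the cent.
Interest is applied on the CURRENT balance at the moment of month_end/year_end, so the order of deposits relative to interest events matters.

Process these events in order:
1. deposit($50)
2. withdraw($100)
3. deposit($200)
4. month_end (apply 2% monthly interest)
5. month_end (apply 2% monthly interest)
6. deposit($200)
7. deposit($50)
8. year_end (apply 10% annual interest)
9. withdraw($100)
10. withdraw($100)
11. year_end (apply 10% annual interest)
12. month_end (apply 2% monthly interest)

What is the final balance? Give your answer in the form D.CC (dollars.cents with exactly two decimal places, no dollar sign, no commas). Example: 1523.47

Answer: 1560.81

Derivation:
After 1 (deposit($50)): balance=$1050.00 total_interest=$0.00
After 2 (withdraw($100)): balance=$950.00 total_interest=$0.00
After 3 (deposit($200)): balance=$1150.00 total_interest=$0.00
After 4 (month_end (apply 2% monthly interest)): balance=$1173.00 total_interest=$23.00
After 5 (month_end (apply 2% monthly interest)): balance=$1196.46 total_interest=$46.46
After 6 (deposit($200)): balance=$1396.46 total_interest=$46.46
After 7 (deposit($50)): balance=$1446.46 total_interest=$46.46
After 8 (year_end (apply 10% annual interest)): balance=$1591.10 total_interest=$191.10
After 9 (withdraw($100)): balance=$1491.10 total_interest=$191.10
After 10 (withdraw($100)): balance=$1391.10 total_interest=$191.10
After 11 (year_end (apply 10% annual interest)): balance=$1530.21 total_interest=$330.21
After 12 (month_end (apply 2% monthly interest)): balance=$1560.81 total_interest=$360.81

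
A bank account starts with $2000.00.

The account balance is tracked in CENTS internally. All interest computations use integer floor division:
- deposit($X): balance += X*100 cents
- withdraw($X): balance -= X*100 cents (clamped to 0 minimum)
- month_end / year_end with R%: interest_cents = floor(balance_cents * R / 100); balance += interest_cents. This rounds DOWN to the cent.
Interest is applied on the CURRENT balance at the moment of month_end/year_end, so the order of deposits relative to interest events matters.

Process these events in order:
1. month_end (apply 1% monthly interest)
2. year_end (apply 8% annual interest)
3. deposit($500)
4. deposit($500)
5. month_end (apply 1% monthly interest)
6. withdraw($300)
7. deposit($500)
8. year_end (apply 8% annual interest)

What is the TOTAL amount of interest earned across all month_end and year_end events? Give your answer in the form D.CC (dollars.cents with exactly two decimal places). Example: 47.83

After 1 (month_end (apply 1% monthly interest)): balance=$2020.00 total_interest=$20.00
After 2 (year_end (apply 8% annual interest)): balance=$2181.60 total_interest=$181.60
After 3 (deposit($500)): balance=$2681.60 total_interest=$181.60
After 4 (deposit($500)): balance=$3181.60 total_interest=$181.60
After 5 (month_end (apply 1% monthly interest)): balance=$3213.41 total_interest=$213.41
After 6 (withdraw($300)): balance=$2913.41 total_interest=$213.41
After 7 (deposit($500)): balance=$3413.41 total_interest=$213.41
After 8 (year_end (apply 8% annual interest)): balance=$3686.48 total_interest=$486.48

Answer: 486.48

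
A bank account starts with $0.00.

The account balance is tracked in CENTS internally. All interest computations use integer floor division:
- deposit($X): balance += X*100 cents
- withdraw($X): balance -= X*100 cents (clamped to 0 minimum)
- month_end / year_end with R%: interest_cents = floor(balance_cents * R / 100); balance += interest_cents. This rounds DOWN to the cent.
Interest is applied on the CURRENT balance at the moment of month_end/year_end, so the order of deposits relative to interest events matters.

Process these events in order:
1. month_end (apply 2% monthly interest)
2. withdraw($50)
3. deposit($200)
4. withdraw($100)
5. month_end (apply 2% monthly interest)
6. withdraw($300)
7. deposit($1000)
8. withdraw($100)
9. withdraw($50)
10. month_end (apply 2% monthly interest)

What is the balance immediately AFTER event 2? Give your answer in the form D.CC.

Answer: 0.00

Derivation:
After 1 (month_end (apply 2% monthly interest)): balance=$0.00 total_interest=$0.00
After 2 (withdraw($50)): balance=$0.00 total_interest=$0.00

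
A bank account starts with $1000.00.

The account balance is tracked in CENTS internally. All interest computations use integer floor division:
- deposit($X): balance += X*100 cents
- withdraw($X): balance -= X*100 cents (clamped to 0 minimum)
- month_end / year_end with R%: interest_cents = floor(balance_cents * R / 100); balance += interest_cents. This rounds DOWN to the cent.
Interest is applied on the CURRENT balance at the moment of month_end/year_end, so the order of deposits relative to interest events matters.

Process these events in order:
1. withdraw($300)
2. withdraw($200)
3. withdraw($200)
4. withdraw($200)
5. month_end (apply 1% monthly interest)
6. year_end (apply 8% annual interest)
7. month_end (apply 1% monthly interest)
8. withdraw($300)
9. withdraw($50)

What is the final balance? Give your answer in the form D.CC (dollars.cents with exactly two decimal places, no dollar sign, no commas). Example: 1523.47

After 1 (withdraw($300)): balance=$700.00 total_interest=$0.00
After 2 (withdraw($200)): balance=$500.00 total_interest=$0.00
After 3 (withdraw($200)): balance=$300.00 total_interest=$0.00
After 4 (withdraw($200)): balance=$100.00 total_interest=$0.00
After 5 (month_end (apply 1% monthly interest)): balance=$101.00 total_interest=$1.00
After 6 (year_end (apply 8% annual interest)): balance=$109.08 total_interest=$9.08
After 7 (month_end (apply 1% monthly interest)): balance=$110.17 total_interest=$10.17
After 8 (withdraw($300)): balance=$0.00 total_interest=$10.17
After 9 (withdraw($50)): balance=$0.00 total_interest=$10.17

Answer: 0.00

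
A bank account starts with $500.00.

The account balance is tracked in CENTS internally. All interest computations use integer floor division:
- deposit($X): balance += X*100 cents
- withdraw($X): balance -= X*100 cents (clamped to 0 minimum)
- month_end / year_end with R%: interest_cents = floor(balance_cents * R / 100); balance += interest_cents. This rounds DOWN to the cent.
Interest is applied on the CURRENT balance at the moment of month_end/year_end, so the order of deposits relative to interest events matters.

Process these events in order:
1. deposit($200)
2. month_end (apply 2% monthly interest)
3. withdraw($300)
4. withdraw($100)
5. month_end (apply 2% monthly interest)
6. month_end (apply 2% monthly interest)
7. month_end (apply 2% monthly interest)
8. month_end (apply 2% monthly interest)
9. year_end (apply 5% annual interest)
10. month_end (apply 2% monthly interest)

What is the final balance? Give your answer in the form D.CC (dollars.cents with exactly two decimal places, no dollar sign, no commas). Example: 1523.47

Answer: 363.99

Derivation:
After 1 (deposit($200)): balance=$700.00 total_interest=$0.00
After 2 (month_end (apply 2% monthly interest)): balance=$714.00 total_interest=$14.00
After 3 (withdraw($300)): balance=$414.00 total_interest=$14.00
After 4 (withdraw($100)): balance=$314.00 total_interest=$14.00
After 5 (month_end (apply 2% monthly interest)): balance=$320.28 total_interest=$20.28
After 6 (month_end (apply 2% monthly interest)): balance=$326.68 total_interest=$26.68
After 7 (month_end (apply 2% monthly interest)): balance=$333.21 total_interest=$33.21
After 8 (month_end (apply 2% monthly interest)): balance=$339.87 total_interest=$39.87
After 9 (year_end (apply 5% annual interest)): balance=$356.86 total_interest=$56.86
After 10 (month_end (apply 2% monthly interest)): balance=$363.99 total_interest=$63.99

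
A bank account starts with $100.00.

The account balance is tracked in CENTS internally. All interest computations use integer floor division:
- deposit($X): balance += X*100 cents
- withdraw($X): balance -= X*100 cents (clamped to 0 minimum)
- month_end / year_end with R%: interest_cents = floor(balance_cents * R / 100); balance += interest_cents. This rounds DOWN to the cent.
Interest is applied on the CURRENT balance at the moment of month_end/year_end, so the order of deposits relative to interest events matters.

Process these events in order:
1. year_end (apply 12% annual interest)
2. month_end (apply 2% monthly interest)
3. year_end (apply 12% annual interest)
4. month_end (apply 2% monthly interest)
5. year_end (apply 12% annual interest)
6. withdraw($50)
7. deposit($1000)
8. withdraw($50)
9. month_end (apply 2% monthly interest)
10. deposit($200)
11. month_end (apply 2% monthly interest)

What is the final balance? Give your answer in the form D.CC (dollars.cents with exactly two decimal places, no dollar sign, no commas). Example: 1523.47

After 1 (year_end (apply 12% annual interest)): balance=$112.00 total_interest=$12.00
After 2 (month_end (apply 2% monthly interest)): balance=$114.24 total_interest=$14.24
After 3 (year_end (apply 12% annual interest)): balance=$127.94 total_interest=$27.94
After 4 (month_end (apply 2% monthly interest)): balance=$130.49 total_interest=$30.49
After 5 (year_end (apply 12% annual interest)): balance=$146.14 total_interest=$46.14
After 6 (withdraw($50)): balance=$96.14 total_interest=$46.14
After 7 (deposit($1000)): balance=$1096.14 total_interest=$46.14
After 8 (withdraw($50)): balance=$1046.14 total_interest=$46.14
After 9 (month_end (apply 2% monthly interest)): balance=$1067.06 total_interest=$67.06
After 10 (deposit($200)): balance=$1267.06 total_interest=$67.06
After 11 (month_end (apply 2% monthly interest)): balance=$1292.40 total_interest=$92.40

Answer: 1292.40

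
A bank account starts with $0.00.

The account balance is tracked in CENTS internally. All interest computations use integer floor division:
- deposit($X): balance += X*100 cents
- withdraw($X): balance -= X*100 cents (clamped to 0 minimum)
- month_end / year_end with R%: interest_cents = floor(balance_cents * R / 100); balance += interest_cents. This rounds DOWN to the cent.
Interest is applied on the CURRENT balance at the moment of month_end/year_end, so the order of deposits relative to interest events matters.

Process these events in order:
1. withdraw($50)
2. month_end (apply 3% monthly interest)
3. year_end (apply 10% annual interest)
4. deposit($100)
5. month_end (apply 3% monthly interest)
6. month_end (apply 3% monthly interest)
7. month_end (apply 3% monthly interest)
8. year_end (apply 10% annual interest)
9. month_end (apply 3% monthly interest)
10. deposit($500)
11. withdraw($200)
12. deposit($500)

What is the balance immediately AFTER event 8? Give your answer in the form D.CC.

Answer: 120.19

Derivation:
After 1 (withdraw($50)): balance=$0.00 total_interest=$0.00
After 2 (month_end (apply 3% monthly interest)): balance=$0.00 total_interest=$0.00
After 3 (year_end (apply 10% annual interest)): balance=$0.00 total_interest=$0.00
After 4 (deposit($100)): balance=$100.00 total_interest=$0.00
After 5 (month_end (apply 3% monthly interest)): balance=$103.00 total_interest=$3.00
After 6 (month_end (apply 3% monthly interest)): balance=$106.09 total_interest=$6.09
After 7 (month_end (apply 3% monthly interest)): balance=$109.27 total_interest=$9.27
After 8 (year_end (apply 10% annual interest)): balance=$120.19 total_interest=$20.19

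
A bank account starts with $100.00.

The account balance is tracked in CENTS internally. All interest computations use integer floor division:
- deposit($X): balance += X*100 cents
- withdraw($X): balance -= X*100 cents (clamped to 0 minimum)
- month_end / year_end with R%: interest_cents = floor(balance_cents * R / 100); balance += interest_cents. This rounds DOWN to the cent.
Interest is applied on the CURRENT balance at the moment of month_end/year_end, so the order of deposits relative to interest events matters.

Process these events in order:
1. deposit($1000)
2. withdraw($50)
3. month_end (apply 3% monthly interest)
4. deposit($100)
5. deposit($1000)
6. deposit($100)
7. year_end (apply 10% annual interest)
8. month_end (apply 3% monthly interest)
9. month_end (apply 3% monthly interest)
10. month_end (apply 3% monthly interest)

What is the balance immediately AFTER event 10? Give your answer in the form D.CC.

Answer: 2742.34

Derivation:
After 1 (deposit($1000)): balance=$1100.00 total_interest=$0.00
After 2 (withdraw($50)): balance=$1050.00 total_interest=$0.00
After 3 (month_end (apply 3% monthly interest)): balance=$1081.50 total_interest=$31.50
After 4 (deposit($100)): balance=$1181.50 total_interest=$31.50
After 5 (deposit($1000)): balance=$2181.50 total_interest=$31.50
After 6 (deposit($100)): balance=$2281.50 total_interest=$31.50
After 7 (year_end (apply 10% annual interest)): balance=$2509.65 total_interest=$259.65
After 8 (month_end (apply 3% monthly interest)): balance=$2584.93 total_interest=$334.93
After 9 (month_end (apply 3% monthly interest)): balance=$2662.47 total_interest=$412.47
After 10 (month_end (apply 3% monthly interest)): balance=$2742.34 total_interest=$492.34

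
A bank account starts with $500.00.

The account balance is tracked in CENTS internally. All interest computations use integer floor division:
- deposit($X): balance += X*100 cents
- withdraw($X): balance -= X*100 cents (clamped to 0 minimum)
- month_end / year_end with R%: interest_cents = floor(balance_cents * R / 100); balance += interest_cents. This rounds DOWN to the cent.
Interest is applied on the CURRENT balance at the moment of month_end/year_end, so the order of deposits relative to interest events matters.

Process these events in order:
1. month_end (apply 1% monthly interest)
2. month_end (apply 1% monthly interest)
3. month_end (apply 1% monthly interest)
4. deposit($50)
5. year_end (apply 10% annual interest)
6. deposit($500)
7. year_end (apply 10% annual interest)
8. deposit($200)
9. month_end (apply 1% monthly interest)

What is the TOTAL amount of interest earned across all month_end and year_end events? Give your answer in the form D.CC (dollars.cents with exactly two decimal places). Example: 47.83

Answer: 198.15

Derivation:
After 1 (month_end (apply 1% monthly interest)): balance=$505.00 total_interest=$5.00
After 2 (month_end (apply 1% monthly interest)): balance=$510.05 total_interest=$10.05
After 3 (month_end (apply 1% monthly interest)): balance=$515.15 total_interest=$15.15
After 4 (deposit($50)): balance=$565.15 total_interest=$15.15
After 5 (year_end (apply 10% annual interest)): balance=$621.66 total_interest=$71.66
After 6 (deposit($500)): balance=$1121.66 total_interest=$71.66
After 7 (year_end (apply 10% annual interest)): balance=$1233.82 total_interest=$183.82
After 8 (deposit($200)): balance=$1433.82 total_interest=$183.82
After 9 (month_end (apply 1% monthly interest)): balance=$1448.15 total_interest=$198.15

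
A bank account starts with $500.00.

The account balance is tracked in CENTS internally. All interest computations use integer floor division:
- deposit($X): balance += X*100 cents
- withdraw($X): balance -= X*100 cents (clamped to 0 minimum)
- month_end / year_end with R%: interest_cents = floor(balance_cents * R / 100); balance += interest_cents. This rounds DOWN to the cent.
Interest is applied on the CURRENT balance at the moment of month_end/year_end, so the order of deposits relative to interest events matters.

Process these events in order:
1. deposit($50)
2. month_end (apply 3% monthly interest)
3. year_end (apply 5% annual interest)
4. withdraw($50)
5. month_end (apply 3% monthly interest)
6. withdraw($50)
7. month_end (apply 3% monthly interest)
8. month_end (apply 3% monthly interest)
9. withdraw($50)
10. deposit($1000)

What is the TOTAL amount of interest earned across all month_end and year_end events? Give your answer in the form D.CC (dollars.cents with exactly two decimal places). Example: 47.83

Answer: 92.28

Derivation:
After 1 (deposit($50)): balance=$550.00 total_interest=$0.00
After 2 (month_end (apply 3% monthly interest)): balance=$566.50 total_interest=$16.50
After 3 (year_end (apply 5% annual interest)): balance=$594.82 total_interest=$44.82
After 4 (withdraw($50)): balance=$544.82 total_interest=$44.82
After 5 (month_end (apply 3% monthly interest)): balance=$561.16 total_interest=$61.16
After 6 (withdraw($50)): balance=$511.16 total_interest=$61.16
After 7 (month_end (apply 3% monthly interest)): balance=$526.49 total_interest=$76.49
After 8 (month_end (apply 3% monthly interest)): balance=$542.28 total_interest=$92.28
After 9 (withdraw($50)): balance=$492.28 total_interest=$92.28
After 10 (deposit($1000)): balance=$1492.28 total_interest=$92.28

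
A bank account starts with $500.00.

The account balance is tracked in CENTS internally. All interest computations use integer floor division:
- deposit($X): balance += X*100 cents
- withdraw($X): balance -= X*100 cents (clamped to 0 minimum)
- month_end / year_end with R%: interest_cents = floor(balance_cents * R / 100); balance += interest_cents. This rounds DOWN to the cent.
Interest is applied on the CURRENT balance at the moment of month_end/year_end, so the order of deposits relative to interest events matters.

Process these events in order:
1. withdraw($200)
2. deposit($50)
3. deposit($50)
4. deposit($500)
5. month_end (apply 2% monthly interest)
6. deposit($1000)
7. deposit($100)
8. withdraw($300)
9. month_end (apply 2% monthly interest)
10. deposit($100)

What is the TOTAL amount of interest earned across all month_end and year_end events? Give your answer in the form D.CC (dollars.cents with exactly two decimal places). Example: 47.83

Answer: 52.36

Derivation:
After 1 (withdraw($200)): balance=$300.00 total_interest=$0.00
After 2 (deposit($50)): balance=$350.00 total_interest=$0.00
After 3 (deposit($50)): balance=$400.00 total_interest=$0.00
After 4 (deposit($500)): balance=$900.00 total_interest=$0.00
After 5 (month_end (apply 2% monthly interest)): balance=$918.00 total_interest=$18.00
After 6 (deposit($1000)): balance=$1918.00 total_interest=$18.00
After 7 (deposit($100)): balance=$2018.00 total_interest=$18.00
After 8 (withdraw($300)): balance=$1718.00 total_interest=$18.00
After 9 (month_end (apply 2% monthly interest)): balance=$1752.36 total_interest=$52.36
After 10 (deposit($100)): balance=$1852.36 total_interest=$52.36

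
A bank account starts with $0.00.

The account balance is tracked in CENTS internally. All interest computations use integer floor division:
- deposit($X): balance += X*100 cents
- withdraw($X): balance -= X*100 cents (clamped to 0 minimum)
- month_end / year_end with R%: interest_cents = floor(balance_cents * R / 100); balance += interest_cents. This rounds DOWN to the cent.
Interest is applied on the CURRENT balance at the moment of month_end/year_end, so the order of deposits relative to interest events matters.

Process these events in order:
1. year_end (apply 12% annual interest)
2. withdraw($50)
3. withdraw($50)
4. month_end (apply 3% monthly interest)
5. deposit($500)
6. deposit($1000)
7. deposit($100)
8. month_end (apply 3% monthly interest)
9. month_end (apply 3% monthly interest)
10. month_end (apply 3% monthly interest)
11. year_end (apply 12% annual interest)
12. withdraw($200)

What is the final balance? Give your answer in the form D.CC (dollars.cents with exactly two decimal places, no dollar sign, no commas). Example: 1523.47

Answer: 1758.16

Derivation:
After 1 (year_end (apply 12% annual interest)): balance=$0.00 total_interest=$0.00
After 2 (withdraw($50)): balance=$0.00 total_interest=$0.00
After 3 (withdraw($50)): balance=$0.00 total_interest=$0.00
After 4 (month_end (apply 3% monthly interest)): balance=$0.00 total_interest=$0.00
After 5 (deposit($500)): balance=$500.00 total_interest=$0.00
After 6 (deposit($1000)): balance=$1500.00 total_interest=$0.00
After 7 (deposit($100)): balance=$1600.00 total_interest=$0.00
After 8 (month_end (apply 3% monthly interest)): balance=$1648.00 total_interest=$48.00
After 9 (month_end (apply 3% monthly interest)): balance=$1697.44 total_interest=$97.44
After 10 (month_end (apply 3% monthly interest)): balance=$1748.36 total_interest=$148.36
After 11 (year_end (apply 12% annual interest)): balance=$1958.16 total_interest=$358.16
After 12 (withdraw($200)): balance=$1758.16 total_interest=$358.16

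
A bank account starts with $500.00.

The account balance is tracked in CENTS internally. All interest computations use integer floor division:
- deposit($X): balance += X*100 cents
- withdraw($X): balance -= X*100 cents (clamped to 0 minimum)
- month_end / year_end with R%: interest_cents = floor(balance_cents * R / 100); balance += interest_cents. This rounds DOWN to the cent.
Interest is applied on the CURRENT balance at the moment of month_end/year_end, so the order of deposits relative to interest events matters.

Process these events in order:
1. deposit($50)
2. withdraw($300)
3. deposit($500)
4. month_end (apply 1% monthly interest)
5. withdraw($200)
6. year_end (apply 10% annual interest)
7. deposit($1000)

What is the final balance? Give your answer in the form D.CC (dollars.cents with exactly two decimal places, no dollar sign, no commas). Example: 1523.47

Answer: 1613.25

Derivation:
After 1 (deposit($50)): balance=$550.00 total_interest=$0.00
After 2 (withdraw($300)): balance=$250.00 total_interest=$0.00
After 3 (deposit($500)): balance=$750.00 total_interest=$0.00
After 4 (month_end (apply 1% monthly interest)): balance=$757.50 total_interest=$7.50
After 5 (withdraw($200)): balance=$557.50 total_interest=$7.50
After 6 (year_end (apply 10% annual interest)): balance=$613.25 total_interest=$63.25
After 7 (deposit($1000)): balance=$1613.25 total_interest=$63.25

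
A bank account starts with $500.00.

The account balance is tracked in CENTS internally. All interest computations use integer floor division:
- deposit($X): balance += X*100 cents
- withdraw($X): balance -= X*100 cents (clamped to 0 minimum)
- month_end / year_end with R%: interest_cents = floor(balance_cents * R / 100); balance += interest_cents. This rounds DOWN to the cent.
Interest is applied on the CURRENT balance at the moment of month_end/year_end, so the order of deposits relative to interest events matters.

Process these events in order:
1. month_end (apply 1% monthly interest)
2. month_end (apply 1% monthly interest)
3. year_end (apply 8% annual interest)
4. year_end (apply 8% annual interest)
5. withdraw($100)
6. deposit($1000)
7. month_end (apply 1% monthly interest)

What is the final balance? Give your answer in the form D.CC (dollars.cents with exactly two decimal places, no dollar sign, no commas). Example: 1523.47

After 1 (month_end (apply 1% monthly interest)): balance=$505.00 total_interest=$5.00
After 2 (month_end (apply 1% monthly interest)): balance=$510.05 total_interest=$10.05
After 3 (year_end (apply 8% annual interest)): balance=$550.85 total_interest=$50.85
After 4 (year_end (apply 8% annual interest)): balance=$594.91 total_interest=$94.91
After 5 (withdraw($100)): balance=$494.91 total_interest=$94.91
After 6 (deposit($1000)): balance=$1494.91 total_interest=$94.91
After 7 (month_end (apply 1% monthly interest)): balance=$1509.85 total_interest=$109.85

Answer: 1509.85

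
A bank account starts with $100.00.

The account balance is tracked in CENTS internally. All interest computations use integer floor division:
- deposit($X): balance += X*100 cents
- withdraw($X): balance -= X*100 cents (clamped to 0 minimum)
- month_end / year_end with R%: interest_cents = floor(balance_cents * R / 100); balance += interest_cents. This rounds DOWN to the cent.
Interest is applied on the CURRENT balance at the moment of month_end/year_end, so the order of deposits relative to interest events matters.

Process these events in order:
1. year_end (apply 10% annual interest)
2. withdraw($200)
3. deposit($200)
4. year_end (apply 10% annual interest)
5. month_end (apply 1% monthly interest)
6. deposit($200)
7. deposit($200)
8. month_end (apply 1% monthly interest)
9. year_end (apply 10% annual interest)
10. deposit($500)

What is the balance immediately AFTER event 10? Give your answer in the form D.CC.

After 1 (year_end (apply 10% annual interest)): balance=$110.00 total_interest=$10.00
After 2 (withdraw($200)): balance=$0.00 total_interest=$10.00
After 3 (deposit($200)): balance=$200.00 total_interest=$10.00
After 4 (year_end (apply 10% annual interest)): balance=$220.00 total_interest=$30.00
After 5 (month_end (apply 1% monthly interest)): balance=$222.20 total_interest=$32.20
After 6 (deposit($200)): balance=$422.20 total_interest=$32.20
After 7 (deposit($200)): balance=$622.20 total_interest=$32.20
After 8 (month_end (apply 1% monthly interest)): balance=$628.42 total_interest=$38.42
After 9 (year_end (apply 10% annual interest)): balance=$691.26 total_interest=$101.26
After 10 (deposit($500)): balance=$1191.26 total_interest=$101.26

Answer: 1191.26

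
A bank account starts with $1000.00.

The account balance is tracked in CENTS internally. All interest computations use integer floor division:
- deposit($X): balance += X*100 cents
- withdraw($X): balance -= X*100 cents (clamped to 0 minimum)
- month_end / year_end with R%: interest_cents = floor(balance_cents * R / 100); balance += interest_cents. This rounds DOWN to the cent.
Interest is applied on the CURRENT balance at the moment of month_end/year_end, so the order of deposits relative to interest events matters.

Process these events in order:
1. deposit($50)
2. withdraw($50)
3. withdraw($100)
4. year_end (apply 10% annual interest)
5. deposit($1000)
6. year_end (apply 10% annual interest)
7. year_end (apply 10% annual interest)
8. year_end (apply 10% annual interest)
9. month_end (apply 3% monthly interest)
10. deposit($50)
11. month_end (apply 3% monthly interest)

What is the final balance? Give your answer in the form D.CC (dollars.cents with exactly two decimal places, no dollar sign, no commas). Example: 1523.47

After 1 (deposit($50)): balance=$1050.00 total_interest=$0.00
After 2 (withdraw($50)): balance=$1000.00 total_interest=$0.00
After 3 (withdraw($100)): balance=$900.00 total_interest=$0.00
After 4 (year_end (apply 10% annual interest)): balance=$990.00 total_interest=$90.00
After 5 (deposit($1000)): balance=$1990.00 total_interest=$90.00
After 6 (year_end (apply 10% annual interest)): balance=$2189.00 total_interest=$289.00
After 7 (year_end (apply 10% annual interest)): balance=$2407.90 total_interest=$507.90
After 8 (year_end (apply 10% annual interest)): balance=$2648.69 total_interest=$748.69
After 9 (month_end (apply 3% monthly interest)): balance=$2728.15 total_interest=$828.15
After 10 (deposit($50)): balance=$2778.15 total_interest=$828.15
After 11 (month_end (apply 3% monthly interest)): balance=$2861.49 total_interest=$911.49

Answer: 2861.49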